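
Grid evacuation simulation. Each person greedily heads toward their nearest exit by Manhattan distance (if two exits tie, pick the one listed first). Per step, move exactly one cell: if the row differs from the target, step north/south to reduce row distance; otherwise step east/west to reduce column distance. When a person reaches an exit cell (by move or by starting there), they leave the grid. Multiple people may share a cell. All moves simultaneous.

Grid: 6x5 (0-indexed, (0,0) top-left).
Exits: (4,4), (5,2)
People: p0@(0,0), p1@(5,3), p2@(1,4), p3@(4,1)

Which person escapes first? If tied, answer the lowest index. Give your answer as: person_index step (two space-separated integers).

Step 1: p0:(0,0)->(1,0) | p1:(5,3)->(5,2)->EXIT | p2:(1,4)->(2,4) | p3:(4,1)->(5,1)
Step 2: p0:(1,0)->(2,0) | p1:escaped | p2:(2,4)->(3,4) | p3:(5,1)->(5,2)->EXIT
Step 3: p0:(2,0)->(3,0) | p1:escaped | p2:(3,4)->(4,4)->EXIT | p3:escaped
Step 4: p0:(3,0)->(4,0) | p1:escaped | p2:escaped | p3:escaped
Step 5: p0:(4,0)->(5,0) | p1:escaped | p2:escaped | p3:escaped
Step 6: p0:(5,0)->(5,1) | p1:escaped | p2:escaped | p3:escaped
Step 7: p0:(5,1)->(5,2)->EXIT | p1:escaped | p2:escaped | p3:escaped
Exit steps: [7, 1, 3, 2]
First to escape: p1 at step 1

Answer: 1 1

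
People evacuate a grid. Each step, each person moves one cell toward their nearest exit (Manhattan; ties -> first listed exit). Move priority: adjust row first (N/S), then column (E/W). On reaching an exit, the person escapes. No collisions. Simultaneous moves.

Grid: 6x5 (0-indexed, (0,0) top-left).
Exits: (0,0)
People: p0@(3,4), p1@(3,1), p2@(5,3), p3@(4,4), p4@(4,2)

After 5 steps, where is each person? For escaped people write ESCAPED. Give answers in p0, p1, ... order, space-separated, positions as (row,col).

Step 1: p0:(3,4)->(2,4) | p1:(3,1)->(2,1) | p2:(5,3)->(4,3) | p3:(4,4)->(3,4) | p4:(4,2)->(3,2)
Step 2: p0:(2,4)->(1,4) | p1:(2,1)->(1,1) | p2:(4,3)->(3,3) | p3:(3,4)->(2,4) | p4:(3,2)->(2,2)
Step 3: p0:(1,4)->(0,4) | p1:(1,1)->(0,1) | p2:(3,3)->(2,3) | p3:(2,4)->(1,4) | p4:(2,2)->(1,2)
Step 4: p0:(0,4)->(0,3) | p1:(0,1)->(0,0)->EXIT | p2:(2,3)->(1,3) | p3:(1,4)->(0,4) | p4:(1,2)->(0,2)
Step 5: p0:(0,3)->(0,2) | p1:escaped | p2:(1,3)->(0,3) | p3:(0,4)->(0,3) | p4:(0,2)->(0,1)

(0,2) ESCAPED (0,3) (0,3) (0,1)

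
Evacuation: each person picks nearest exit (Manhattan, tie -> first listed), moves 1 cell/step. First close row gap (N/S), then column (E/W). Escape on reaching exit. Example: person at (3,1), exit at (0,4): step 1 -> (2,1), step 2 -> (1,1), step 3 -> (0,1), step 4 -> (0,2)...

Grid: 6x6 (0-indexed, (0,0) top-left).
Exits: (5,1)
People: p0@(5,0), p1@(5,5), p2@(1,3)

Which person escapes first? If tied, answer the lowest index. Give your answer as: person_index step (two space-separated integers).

Answer: 0 1

Derivation:
Step 1: p0:(5,0)->(5,1)->EXIT | p1:(5,5)->(5,4) | p2:(1,3)->(2,3)
Step 2: p0:escaped | p1:(5,4)->(5,3) | p2:(2,3)->(3,3)
Step 3: p0:escaped | p1:(5,3)->(5,2) | p2:(3,3)->(4,3)
Step 4: p0:escaped | p1:(5,2)->(5,1)->EXIT | p2:(4,3)->(5,3)
Step 5: p0:escaped | p1:escaped | p2:(5,3)->(5,2)
Step 6: p0:escaped | p1:escaped | p2:(5,2)->(5,1)->EXIT
Exit steps: [1, 4, 6]
First to escape: p0 at step 1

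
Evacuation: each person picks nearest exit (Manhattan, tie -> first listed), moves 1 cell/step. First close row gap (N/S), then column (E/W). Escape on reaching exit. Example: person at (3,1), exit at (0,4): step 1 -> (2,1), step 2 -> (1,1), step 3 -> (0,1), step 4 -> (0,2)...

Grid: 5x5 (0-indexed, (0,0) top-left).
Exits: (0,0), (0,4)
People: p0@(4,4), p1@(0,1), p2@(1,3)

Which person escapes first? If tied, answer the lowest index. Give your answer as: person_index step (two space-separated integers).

Step 1: p0:(4,4)->(3,4) | p1:(0,1)->(0,0)->EXIT | p2:(1,3)->(0,3)
Step 2: p0:(3,4)->(2,4) | p1:escaped | p2:(0,3)->(0,4)->EXIT
Step 3: p0:(2,4)->(1,4) | p1:escaped | p2:escaped
Step 4: p0:(1,4)->(0,4)->EXIT | p1:escaped | p2:escaped
Exit steps: [4, 1, 2]
First to escape: p1 at step 1

Answer: 1 1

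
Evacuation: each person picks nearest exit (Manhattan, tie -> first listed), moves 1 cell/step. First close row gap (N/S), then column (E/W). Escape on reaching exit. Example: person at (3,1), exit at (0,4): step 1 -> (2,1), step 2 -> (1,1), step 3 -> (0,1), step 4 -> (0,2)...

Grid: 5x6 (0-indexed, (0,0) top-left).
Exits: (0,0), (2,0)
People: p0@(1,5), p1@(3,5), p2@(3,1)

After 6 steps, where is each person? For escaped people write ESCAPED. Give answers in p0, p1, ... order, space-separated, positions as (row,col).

Step 1: p0:(1,5)->(0,5) | p1:(3,5)->(2,5) | p2:(3,1)->(2,1)
Step 2: p0:(0,5)->(0,4) | p1:(2,5)->(2,4) | p2:(2,1)->(2,0)->EXIT
Step 3: p0:(0,4)->(0,3) | p1:(2,4)->(2,3) | p2:escaped
Step 4: p0:(0,3)->(0,2) | p1:(2,3)->(2,2) | p2:escaped
Step 5: p0:(0,2)->(0,1) | p1:(2,2)->(2,1) | p2:escaped
Step 6: p0:(0,1)->(0,0)->EXIT | p1:(2,1)->(2,0)->EXIT | p2:escaped

ESCAPED ESCAPED ESCAPED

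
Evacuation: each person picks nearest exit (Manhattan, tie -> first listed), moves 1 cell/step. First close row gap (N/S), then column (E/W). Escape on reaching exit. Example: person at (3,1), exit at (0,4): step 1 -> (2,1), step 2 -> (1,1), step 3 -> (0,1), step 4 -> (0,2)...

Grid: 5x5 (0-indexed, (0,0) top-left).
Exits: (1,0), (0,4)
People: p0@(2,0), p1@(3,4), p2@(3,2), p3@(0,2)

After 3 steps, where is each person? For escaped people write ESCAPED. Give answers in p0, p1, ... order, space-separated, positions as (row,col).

Step 1: p0:(2,0)->(1,0)->EXIT | p1:(3,4)->(2,4) | p2:(3,2)->(2,2) | p3:(0,2)->(0,3)
Step 2: p0:escaped | p1:(2,4)->(1,4) | p2:(2,2)->(1,2) | p3:(0,3)->(0,4)->EXIT
Step 3: p0:escaped | p1:(1,4)->(0,4)->EXIT | p2:(1,2)->(1,1) | p3:escaped

ESCAPED ESCAPED (1,1) ESCAPED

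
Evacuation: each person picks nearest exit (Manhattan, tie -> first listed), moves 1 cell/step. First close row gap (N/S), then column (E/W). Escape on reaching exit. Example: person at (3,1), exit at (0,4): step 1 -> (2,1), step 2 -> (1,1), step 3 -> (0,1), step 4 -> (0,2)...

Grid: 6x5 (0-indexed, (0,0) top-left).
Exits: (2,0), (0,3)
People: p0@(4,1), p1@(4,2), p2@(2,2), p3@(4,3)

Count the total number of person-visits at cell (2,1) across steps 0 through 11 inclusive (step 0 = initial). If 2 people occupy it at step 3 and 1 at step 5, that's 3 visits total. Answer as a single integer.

Answer: 3

Derivation:
Step 0: p0@(4,1) p1@(4,2) p2@(2,2) p3@(4,3) -> at (2,1): 0 [-], cum=0
Step 1: p0@(3,1) p1@(3,2) p2@(2,1) p3@(3,3) -> at (2,1): 1 [p2], cum=1
Step 2: p0@(2,1) p1@(2,2) p2@ESC p3@(2,3) -> at (2,1): 1 [p0], cum=2
Step 3: p0@ESC p1@(2,1) p2@ESC p3@(1,3) -> at (2,1): 1 [p1], cum=3
Step 4: p0@ESC p1@ESC p2@ESC p3@ESC -> at (2,1): 0 [-], cum=3
Total visits = 3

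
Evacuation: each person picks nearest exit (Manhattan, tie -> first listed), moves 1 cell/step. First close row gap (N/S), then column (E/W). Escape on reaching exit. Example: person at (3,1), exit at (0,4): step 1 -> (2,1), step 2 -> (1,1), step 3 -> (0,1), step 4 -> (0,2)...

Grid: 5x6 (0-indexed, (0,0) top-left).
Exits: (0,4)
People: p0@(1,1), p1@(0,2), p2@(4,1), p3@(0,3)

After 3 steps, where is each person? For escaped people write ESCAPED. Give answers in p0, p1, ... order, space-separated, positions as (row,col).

Step 1: p0:(1,1)->(0,1) | p1:(0,2)->(0,3) | p2:(4,1)->(3,1) | p3:(0,3)->(0,4)->EXIT
Step 2: p0:(0,1)->(0,2) | p1:(0,3)->(0,4)->EXIT | p2:(3,1)->(2,1) | p3:escaped
Step 3: p0:(0,2)->(0,3) | p1:escaped | p2:(2,1)->(1,1) | p3:escaped

(0,3) ESCAPED (1,1) ESCAPED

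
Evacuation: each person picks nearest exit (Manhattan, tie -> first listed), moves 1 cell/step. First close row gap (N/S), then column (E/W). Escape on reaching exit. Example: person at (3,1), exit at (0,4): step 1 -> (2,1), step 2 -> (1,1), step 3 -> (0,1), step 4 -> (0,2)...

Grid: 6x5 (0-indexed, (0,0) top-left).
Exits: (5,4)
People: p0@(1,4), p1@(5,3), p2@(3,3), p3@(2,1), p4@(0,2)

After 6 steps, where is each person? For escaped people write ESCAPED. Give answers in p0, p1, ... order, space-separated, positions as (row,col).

Step 1: p0:(1,4)->(2,4) | p1:(5,3)->(5,4)->EXIT | p2:(3,3)->(4,3) | p3:(2,1)->(3,1) | p4:(0,2)->(1,2)
Step 2: p0:(2,4)->(3,4) | p1:escaped | p2:(4,3)->(5,3) | p3:(3,1)->(4,1) | p4:(1,2)->(2,2)
Step 3: p0:(3,4)->(4,4) | p1:escaped | p2:(5,3)->(5,4)->EXIT | p3:(4,1)->(5,1) | p4:(2,2)->(3,2)
Step 4: p0:(4,4)->(5,4)->EXIT | p1:escaped | p2:escaped | p3:(5,1)->(5,2) | p4:(3,2)->(4,2)
Step 5: p0:escaped | p1:escaped | p2:escaped | p3:(5,2)->(5,3) | p4:(4,2)->(5,2)
Step 6: p0:escaped | p1:escaped | p2:escaped | p3:(5,3)->(5,4)->EXIT | p4:(5,2)->(5,3)

ESCAPED ESCAPED ESCAPED ESCAPED (5,3)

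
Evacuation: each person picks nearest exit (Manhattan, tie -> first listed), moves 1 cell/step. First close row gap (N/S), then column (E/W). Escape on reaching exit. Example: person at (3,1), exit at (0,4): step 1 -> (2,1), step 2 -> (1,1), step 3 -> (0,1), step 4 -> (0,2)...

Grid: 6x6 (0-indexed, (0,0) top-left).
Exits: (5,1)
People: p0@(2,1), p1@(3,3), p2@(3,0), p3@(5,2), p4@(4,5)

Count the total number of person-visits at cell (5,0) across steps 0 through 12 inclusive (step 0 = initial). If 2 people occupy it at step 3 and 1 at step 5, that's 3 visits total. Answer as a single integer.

Answer: 1

Derivation:
Step 0: p0@(2,1) p1@(3,3) p2@(3,0) p3@(5,2) p4@(4,5) -> at (5,0): 0 [-], cum=0
Step 1: p0@(3,1) p1@(4,3) p2@(4,0) p3@ESC p4@(5,5) -> at (5,0): 0 [-], cum=0
Step 2: p0@(4,1) p1@(5,3) p2@(5,0) p3@ESC p4@(5,4) -> at (5,0): 1 [p2], cum=1
Step 3: p0@ESC p1@(5,2) p2@ESC p3@ESC p4@(5,3) -> at (5,0): 0 [-], cum=1
Step 4: p0@ESC p1@ESC p2@ESC p3@ESC p4@(5,2) -> at (5,0): 0 [-], cum=1
Step 5: p0@ESC p1@ESC p2@ESC p3@ESC p4@ESC -> at (5,0): 0 [-], cum=1
Total visits = 1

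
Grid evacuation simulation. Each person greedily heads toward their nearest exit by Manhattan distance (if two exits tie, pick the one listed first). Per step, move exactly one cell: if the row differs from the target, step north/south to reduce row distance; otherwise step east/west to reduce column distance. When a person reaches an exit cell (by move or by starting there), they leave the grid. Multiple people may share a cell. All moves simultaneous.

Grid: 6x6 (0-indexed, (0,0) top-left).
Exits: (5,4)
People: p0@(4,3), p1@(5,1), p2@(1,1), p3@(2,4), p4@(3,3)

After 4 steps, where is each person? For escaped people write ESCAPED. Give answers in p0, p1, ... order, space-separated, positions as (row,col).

Step 1: p0:(4,3)->(5,3) | p1:(5,1)->(5,2) | p2:(1,1)->(2,1) | p3:(2,4)->(3,4) | p4:(3,3)->(4,3)
Step 2: p0:(5,3)->(5,4)->EXIT | p1:(5,2)->(5,3) | p2:(2,1)->(3,1) | p3:(3,4)->(4,4) | p4:(4,3)->(5,3)
Step 3: p0:escaped | p1:(5,3)->(5,4)->EXIT | p2:(3,1)->(4,1) | p3:(4,4)->(5,4)->EXIT | p4:(5,3)->(5,4)->EXIT
Step 4: p0:escaped | p1:escaped | p2:(4,1)->(5,1) | p3:escaped | p4:escaped

ESCAPED ESCAPED (5,1) ESCAPED ESCAPED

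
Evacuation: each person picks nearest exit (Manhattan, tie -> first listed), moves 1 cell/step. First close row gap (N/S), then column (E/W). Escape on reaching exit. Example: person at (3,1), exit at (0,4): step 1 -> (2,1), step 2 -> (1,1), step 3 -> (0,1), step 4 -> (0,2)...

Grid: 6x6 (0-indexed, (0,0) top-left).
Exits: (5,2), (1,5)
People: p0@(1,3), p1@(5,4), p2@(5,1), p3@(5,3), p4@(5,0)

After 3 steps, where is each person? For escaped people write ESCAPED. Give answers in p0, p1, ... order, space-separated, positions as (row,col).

Step 1: p0:(1,3)->(1,4) | p1:(5,4)->(5,3) | p2:(5,1)->(5,2)->EXIT | p3:(5,3)->(5,2)->EXIT | p4:(5,0)->(5,1)
Step 2: p0:(1,4)->(1,5)->EXIT | p1:(5,3)->(5,2)->EXIT | p2:escaped | p3:escaped | p4:(5,1)->(5,2)->EXIT

ESCAPED ESCAPED ESCAPED ESCAPED ESCAPED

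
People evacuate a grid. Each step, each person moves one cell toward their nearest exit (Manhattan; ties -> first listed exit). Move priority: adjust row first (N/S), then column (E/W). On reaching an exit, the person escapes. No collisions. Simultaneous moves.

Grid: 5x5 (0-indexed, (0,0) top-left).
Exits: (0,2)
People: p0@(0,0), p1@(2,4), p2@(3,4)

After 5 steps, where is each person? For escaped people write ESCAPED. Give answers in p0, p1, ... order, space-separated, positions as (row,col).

Step 1: p0:(0,0)->(0,1) | p1:(2,4)->(1,4) | p2:(3,4)->(2,4)
Step 2: p0:(0,1)->(0,2)->EXIT | p1:(1,4)->(0,4) | p2:(2,4)->(1,4)
Step 3: p0:escaped | p1:(0,4)->(0,3) | p2:(1,4)->(0,4)
Step 4: p0:escaped | p1:(0,3)->(0,2)->EXIT | p2:(0,4)->(0,3)
Step 5: p0:escaped | p1:escaped | p2:(0,3)->(0,2)->EXIT

ESCAPED ESCAPED ESCAPED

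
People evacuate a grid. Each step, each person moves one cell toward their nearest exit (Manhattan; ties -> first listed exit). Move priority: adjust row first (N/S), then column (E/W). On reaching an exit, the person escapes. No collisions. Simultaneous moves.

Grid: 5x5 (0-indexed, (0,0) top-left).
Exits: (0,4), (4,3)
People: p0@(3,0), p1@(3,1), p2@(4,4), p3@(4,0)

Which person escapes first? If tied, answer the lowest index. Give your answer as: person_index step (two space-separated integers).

Step 1: p0:(3,0)->(4,0) | p1:(3,1)->(4,1) | p2:(4,4)->(4,3)->EXIT | p3:(4,0)->(4,1)
Step 2: p0:(4,0)->(4,1) | p1:(4,1)->(4,2) | p2:escaped | p3:(4,1)->(4,2)
Step 3: p0:(4,1)->(4,2) | p1:(4,2)->(4,3)->EXIT | p2:escaped | p3:(4,2)->(4,3)->EXIT
Step 4: p0:(4,2)->(4,3)->EXIT | p1:escaped | p2:escaped | p3:escaped
Exit steps: [4, 3, 1, 3]
First to escape: p2 at step 1

Answer: 2 1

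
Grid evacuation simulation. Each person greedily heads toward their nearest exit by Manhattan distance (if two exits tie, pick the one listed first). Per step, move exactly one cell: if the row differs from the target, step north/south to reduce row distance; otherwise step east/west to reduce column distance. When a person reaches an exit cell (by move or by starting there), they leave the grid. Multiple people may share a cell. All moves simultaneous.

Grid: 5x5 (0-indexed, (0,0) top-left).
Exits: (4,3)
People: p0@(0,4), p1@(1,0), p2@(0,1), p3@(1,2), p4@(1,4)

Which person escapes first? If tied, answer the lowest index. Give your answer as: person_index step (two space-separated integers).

Answer: 3 4

Derivation:
Step 1: p0:(0,4)->(1,4) | p1:(1,0)->(2,0) | p2:(0,1)->(1,1) | p3:(1,2)->(2,2) | p4:(1,4)->(2,4)
Step 2: p0:(1,4)->(2,4) | p1:(2,0)->(3,0) | p2:(1,1)->(2,1) | p3:(2,2)->(3,2) | p4:(2,4)->(3,4)
Step 3: p0:(2,4)->(3,4) | p1:(3,0)->(4,0) | p2:(2,1)->(3,1) | p3:(3,2)->(4,2) | p4:(3,4)->(4,4)
Step 4: p0:(3,4)->(4,4) | p1:(4,0)->(4,1) | p2:(3,1)->(4,1) | p3:(4,2)->(4,3)->EXIT | p4:(4,4)->(4,3)->EXIT
Step 5: p0:(4,4)->(4,3)->EXIT | p1:(4,1)->(4,2) | p2:(4,1)->(4,2) | p3:escaped | p4:escaped
Step 6: p0:escaped | p1:(4,2)->(4,3)->EXIT | p2:(4,2)->(4,3)->EXIT | p3:escaped | p4:escaped
Exit steps: [5, 6, 6, 4, 4]
First to escape: p3 at step 4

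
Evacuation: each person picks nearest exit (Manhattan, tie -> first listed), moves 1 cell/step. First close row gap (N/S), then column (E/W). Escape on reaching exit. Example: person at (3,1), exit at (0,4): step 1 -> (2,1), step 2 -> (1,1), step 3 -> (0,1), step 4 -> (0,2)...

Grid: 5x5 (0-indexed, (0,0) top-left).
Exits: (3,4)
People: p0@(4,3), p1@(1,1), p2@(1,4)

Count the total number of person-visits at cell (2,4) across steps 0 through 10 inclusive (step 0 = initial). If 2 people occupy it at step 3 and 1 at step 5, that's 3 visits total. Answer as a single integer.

Step 0: p0@(4,3) p1@(1,1) p2@(1,4) -> at (2,4): 0 [-], cum=0
Step 1: p0@(3,3) p1@(2,1) p2@(2,4) -> at (2,4): 1 [p2], cum=1
Step 2: p0@ESC p1@(3,1) p2@ESC -> at (2,4): 0 [-], cum=1
Step 3: p0@ESC p1@(3,2) p2@ESC -> at (2,4): 0 [-], cum=1
Step 4: p0@ESC p1@(3,3) p2@ESC -> at (2,4): 0 [-], cum=1
Step 5: p0@ESC p1@ESC p2@ESC -> at (2,4): 0 [-], cum=1
Total visits = 1

Answer: 1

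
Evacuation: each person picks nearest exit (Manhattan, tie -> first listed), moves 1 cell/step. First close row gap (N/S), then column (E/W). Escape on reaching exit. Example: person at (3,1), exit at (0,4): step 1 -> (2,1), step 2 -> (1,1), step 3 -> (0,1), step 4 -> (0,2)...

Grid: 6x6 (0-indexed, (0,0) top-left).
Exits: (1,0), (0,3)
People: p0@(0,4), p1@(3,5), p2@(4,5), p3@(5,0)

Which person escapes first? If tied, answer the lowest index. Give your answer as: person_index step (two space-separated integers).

Answer: 0 1

Derivation:
Step 1: p0:(0,4)->(0,3)->EXIT | p1:(3,5)->(2,5) | p2:(4,5)->(3,5) | p3:(5,0)->(4,0)
Step 2: p0:escaped | p1:(2,5)->(1,5) | p2:(3,5)->(2,5) | p3:(4,0)->(3,0)
Step 3: p0:escaped | p1:(1,5)->(0,5) | p2:(2,5)->(1,5) | p3:(3,0)->(2,0)
Step 4: p0:escaped | p1:(0,5)->(0,4) | p2:(1,5)->(0,5) | p3:(2,0)->(1,0)->EXIT
Step 5: p0:escaped | p1:(0,4)->(0,3)->EXIT | p2:(0,5)->(0,4) | p3:escaped
Step 6: p0:escaped | p1:escaped | p2:(0,4)->(0,3)->EXIT | p3:escaped
Exit steps: [1, 5, 6, 4]
First to escape: p0 at step 1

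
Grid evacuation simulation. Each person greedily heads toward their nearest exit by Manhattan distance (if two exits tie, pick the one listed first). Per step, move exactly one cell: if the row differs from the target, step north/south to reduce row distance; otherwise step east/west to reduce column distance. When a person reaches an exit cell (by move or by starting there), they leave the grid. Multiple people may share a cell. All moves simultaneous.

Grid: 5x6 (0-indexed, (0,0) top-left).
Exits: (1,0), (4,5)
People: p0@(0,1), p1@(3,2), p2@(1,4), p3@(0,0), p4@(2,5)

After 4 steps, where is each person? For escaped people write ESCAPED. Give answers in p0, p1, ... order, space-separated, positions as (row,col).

Step 1: p0:(0,1)->(1,1) | p1:(3,2)->(2,2) | p2:(1,4)->(1,3) | p3:(0,0)->(1,0)->EXIT | p4:(2,5)->(3,5)
Step 2: p0:(1,1)->(1,0)->EXIT | p1:(2,2)->(1,2) | p2:(1,3)->(1,2) | p3:escaped | p4:(3,5)->(4,5)->EXIT
Step 3: p0:escaped | p1:(1,2)->(1,1) | p2:(1,2)->(1,1) | p3:escaped | p4:escaped
Step 4: p0:escaped | p1:(1,1)->(1,0)->EXIT | p2:(1,1)->(1,0)->EXIT | p3:escaped | p4:escaped

ESCAPED ESCAPED ESCAPED ESCAPED ESCAPED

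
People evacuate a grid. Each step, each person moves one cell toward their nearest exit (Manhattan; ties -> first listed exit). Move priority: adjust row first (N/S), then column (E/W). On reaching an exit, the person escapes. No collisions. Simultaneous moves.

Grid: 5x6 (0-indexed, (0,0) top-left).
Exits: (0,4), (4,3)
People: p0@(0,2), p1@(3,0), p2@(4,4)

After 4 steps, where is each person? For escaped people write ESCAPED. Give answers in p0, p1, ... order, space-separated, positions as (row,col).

Step 1: p0:(0,2)->(0,3) | p1:(3,0)->(4,0) | p2:(4,4)->(4,3)->EXIT
Step 2: p0:(0,3)->(0,4)->EXIT | p1:(4,0)->(4,1) | p2:escaped
Step 3: p0:escaped | p1:(4,1)->(4,2) | p2:escaped
Step 4: p0:escaped | p1:(4,2)->(4,3)->EXIT | p2:escaped

ESCAPED ESCAPED ESCAPED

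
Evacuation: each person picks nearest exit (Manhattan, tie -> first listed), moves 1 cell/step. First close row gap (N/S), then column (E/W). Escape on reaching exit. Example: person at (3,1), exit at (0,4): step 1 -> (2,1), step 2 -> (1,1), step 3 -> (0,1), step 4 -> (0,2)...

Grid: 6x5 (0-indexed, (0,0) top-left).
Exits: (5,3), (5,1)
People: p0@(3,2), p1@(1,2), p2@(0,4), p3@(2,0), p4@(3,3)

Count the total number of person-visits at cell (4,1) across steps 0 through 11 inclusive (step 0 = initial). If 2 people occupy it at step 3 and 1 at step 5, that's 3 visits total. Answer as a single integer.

Step 0: p0@(3,2) p1@(1,2) p2@(0,4) p3@(2,0) p4@(3,3) -> at (4,1): 0 [-], cum=0
Step 1: p0@(4,2) p1@(2,2) p2@(1,4) p3@(3,0) p4@(4,3) -> at (4,1): 0 [-], cum=0
Step 2: p0@(5,2) p1@(3,2) p2@(2,4) p3@(4,0) p4@ESC -> at (4,1): 0 [-], cum=0
Step 3: p0@ESC p1@(4,2) p2@(3,4) p3@(5,0) p4@ESC -> at (4,1): 0 [-], cum=0
Step 4: p0@ESC p1@(5,2) p2@(4,4) p3@ESC p4@ESC -> at (4,1): 0 [-], cum=0
Step 5: p0@ESC p1@ESC p2@(5,4) p3@ESC p4@ESC -> at (4,1): 0 [-], cum=0
Step 6: p0@ESC p1@ESC p2@ESC p3@ESC p4@ESC -> at (4,1): 0 [-], cum=0
Total visits = 0

Answer: 0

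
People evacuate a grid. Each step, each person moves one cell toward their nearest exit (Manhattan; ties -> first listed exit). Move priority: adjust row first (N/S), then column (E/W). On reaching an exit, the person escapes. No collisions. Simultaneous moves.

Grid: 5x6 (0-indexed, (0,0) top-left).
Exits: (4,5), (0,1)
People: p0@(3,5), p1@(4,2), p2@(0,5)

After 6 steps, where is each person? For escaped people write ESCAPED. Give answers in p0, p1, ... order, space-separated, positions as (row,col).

Step 1: p0:(3,5)->(4,5)->EXIT | p1:(4,2)->(4,3) | p2:(0,5)->(1,5)
Step 2: p0:escaped | p1:(4,3)->(4,4) | p2:(1,5)->(2,5)
Step 3: p0:escaped | p1:(4,4)->(4,5)->EXIT | p2:(2,5)->(3,5)
Step 4: p0:escaped | p1:escaped | p2:(3,5)->(4,5)->EXIT

ESCAPED ESCAPED ESCAPED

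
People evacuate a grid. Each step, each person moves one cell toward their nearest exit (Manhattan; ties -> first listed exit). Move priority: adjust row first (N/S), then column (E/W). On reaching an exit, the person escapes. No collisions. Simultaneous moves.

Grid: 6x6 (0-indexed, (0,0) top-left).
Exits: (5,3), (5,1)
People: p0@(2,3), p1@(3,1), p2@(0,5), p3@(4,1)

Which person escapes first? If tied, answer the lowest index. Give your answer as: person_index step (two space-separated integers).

Answer: 3 1

Derivation:
Step 1: p0:(2,3)->(3,3) | p1:(3,1)->(4,1) | p2:(0,5)->(1,5) | p3:(4,1)->(5,1)->EXIT
Step 2: p0:(3,3)->(4,3) | p1:(4,1)->(5,1)->EXIT | p2:(1,5)->(2,5) | p3:escaped
Step 3: p0:(4,3)->(5,3)->EXIT | p1:escaped | p2:(2,5)->(3,5) | p3:escaped
Step 4: p0:escaped | p1:escaped | p2:(3,5)->(4,5) | p3:escaped
Step 5: p0:escaped | p1:escaped | p2:(4,5)->(5,5) | p3:escaped
Step 6: p0:escaped | p1:escaped | p2:(5,5)->(5,4) | p3:escaped
Step 7: p0:escaped | p1:escaped | p2:(5,4)->(5,3)->EXIT | p3:escaped
Exit steps: [3, 2, 7, 1]
First to escape: p3 at step 1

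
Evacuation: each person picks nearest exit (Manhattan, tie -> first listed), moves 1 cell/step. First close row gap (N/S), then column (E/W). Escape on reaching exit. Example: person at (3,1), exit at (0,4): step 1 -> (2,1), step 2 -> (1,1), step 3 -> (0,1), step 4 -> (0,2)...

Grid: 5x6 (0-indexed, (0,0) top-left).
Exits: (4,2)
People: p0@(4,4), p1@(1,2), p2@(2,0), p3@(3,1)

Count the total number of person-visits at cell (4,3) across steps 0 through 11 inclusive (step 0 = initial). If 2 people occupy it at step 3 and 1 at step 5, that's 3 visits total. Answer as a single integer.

Step 0: p0@(4,4) p1@(1,2) p2@(2,0) p3@(3,1) -> at (4,3): 0 [-], cum=0
Step 1: p0@(4,3) p1@(2,2) p2@(3,0) p3@(4,1) -> at (4,3): 1 [p0], cum=1
Step 2: p0@ESC p1@(3,2) p2@(4,0) p3@ESC -> at (4,3): 0 [-], cum=1
Step 3: p0@ESC p1@ESC p2@(4,1) p3@ESC -> at (4,3): 0 [-], cum=1
Step 4: p0@ESC p1@ESC p2@ESC p3@ESC -> at (4,3): 0 [-], cum=1
Total visits = 1

Answer: 1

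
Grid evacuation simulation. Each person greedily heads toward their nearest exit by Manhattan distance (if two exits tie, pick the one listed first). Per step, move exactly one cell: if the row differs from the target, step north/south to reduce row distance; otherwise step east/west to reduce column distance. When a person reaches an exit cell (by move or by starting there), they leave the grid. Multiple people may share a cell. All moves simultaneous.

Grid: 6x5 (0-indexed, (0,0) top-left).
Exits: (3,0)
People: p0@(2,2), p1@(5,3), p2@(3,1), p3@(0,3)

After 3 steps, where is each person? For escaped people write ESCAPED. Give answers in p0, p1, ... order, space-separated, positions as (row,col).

Step 1: p0:(2,2)->(3,2) | p1:(5,3)->(4,3) | p2:(3,1)->(3,0)->EXIT | p3:(0,3)->(1,3)
Step 2: p0:(3,2)->(3,1) | p1:(4,3)->(3,3) | p2:escaped | p3:(1,3)->(2,3)
Step 3: p0:(3,1)->(3,0)->EXIT | p1:(3,3)->(3,2) | p2:escaped | p3:(2,3)->(3,3)

ESCAPED (3,2) ESCAPED (3,3)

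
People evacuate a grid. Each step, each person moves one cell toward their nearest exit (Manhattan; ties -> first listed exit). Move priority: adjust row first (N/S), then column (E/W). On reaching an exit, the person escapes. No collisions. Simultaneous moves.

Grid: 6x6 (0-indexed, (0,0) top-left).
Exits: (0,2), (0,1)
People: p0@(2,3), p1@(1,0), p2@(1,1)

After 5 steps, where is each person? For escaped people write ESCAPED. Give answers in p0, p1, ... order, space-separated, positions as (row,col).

Step 1: p0:(2,3)->(1,3) | p1:(1,0)->(0,0) | p2:(1,1)->(0,1)->EXIT
Step 2: p0:(1,3)->(0,3) | p1:(0,0)->(0,1)->EXIT | p2:escaped
Step 3: p0:(0,3)->(0,2)->EXIT | p1:escaped | p2:escaped

ESCAPED ESCAPED ESCAPED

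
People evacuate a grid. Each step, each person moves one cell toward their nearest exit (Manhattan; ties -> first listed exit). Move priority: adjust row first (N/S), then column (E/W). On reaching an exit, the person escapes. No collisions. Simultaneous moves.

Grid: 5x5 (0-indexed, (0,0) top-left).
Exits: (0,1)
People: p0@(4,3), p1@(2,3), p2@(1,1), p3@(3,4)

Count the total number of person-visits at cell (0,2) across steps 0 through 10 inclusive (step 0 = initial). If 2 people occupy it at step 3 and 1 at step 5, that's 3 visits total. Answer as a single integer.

Step 0: p0@(4,3) p1@(2,3) p2@(1,1) p3@(3,4) -> at (0,2): 0 [-], cum=0
Step 1: p0@(3,3) p1@(1,3) p2@ESC p3@(2,4) -> at (0,2): 0 [-], cum=0
Step 2: p0@(2,3) p1@(0,3) p2@ESC p3@(1,4) -> at (0,2): 0 [-], cum=0
Step 3: p0@(1,3) p1@(0,2) p2@ESC p3@(0,4) -> at (0,2): 1 [p1], cum=1
Step 4: p0@(0,3) p1@ESC p2@ESC p3@(0,3) -> at (0,2): 0 [-], cum=1
Step 5: p0@(0,2) p1@ESC p2@ESC p3@(0,2) -> at (0,2): 2 [p0,p3], cum=3
Step 6: p0@ESC p1@ESC p2@ESC p3@ESC -> at (0,2): 0 [-], cum=3
Total visits = 3

Answer: 3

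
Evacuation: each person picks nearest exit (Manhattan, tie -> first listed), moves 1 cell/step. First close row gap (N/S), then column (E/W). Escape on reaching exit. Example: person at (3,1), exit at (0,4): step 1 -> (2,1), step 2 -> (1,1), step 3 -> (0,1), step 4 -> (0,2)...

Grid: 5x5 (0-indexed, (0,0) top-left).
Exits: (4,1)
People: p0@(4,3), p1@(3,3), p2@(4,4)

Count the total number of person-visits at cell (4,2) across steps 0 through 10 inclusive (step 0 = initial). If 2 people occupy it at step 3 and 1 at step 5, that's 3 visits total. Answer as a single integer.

Answer: 3

Derivation:
Step 0: p0@(4,3) p1@(3,3) p2@(4,4) -> at (4,2): 0 [-], cum=0
Step 1: p0@(4,2) p1@(4,3) p2@(4,3) -> at (4,2): 1 [p0], cum=1
Step 2: p0@ESC p1@(4,2) p2@(4,2) -> at (4,2): 2 [p1,p2], cum=3
Step 3: p0@ESC p1@ESC p2@ESC -> at (4,2): 0 [-], cum=3
Total visits = 3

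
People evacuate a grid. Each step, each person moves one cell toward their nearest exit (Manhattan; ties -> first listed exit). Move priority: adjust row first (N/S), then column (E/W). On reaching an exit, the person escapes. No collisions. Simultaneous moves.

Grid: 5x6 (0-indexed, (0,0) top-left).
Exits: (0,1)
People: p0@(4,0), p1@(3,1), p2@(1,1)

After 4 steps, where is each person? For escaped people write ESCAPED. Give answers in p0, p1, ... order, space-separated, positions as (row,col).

Step 1: p0:(4,0)->(3,0) | p1:(3,1)->(2,1) | p2:(1,1)->(0,1)->EXIT
Step 2: p0:(3,0)->(2,0) | p1:(2,1)->(1,1) | p2:escaped
Step 3: p0:(2,0)->(1,0) | p1:(1,1)->(0,1)->EXIT | p2:escaped
Step 4: p0:(1,0)->(0,0) | p1:escaped | p2:escaped

(0,0) ESCAPED ESCAPED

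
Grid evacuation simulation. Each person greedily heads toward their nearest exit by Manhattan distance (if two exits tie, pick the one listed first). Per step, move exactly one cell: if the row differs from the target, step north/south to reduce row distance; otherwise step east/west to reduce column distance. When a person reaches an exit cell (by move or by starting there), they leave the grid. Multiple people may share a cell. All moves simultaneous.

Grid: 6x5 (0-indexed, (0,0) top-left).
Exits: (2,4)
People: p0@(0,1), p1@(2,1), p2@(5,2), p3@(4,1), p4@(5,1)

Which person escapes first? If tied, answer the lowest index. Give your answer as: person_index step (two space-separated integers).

Step 1: p0:(0,1)->(1,1) | p1:(2,1)->(2,2) | p2:(5,2)->(4,2) | p3:(4,1)->(3,1) | p4:(5,1)->(4,1)
Step 2: p0:(1,1)->(2,1) | p1:(2,2)->(2,3) | p2:(4,2)->(3,2) | p3:(3,1)->(2,1) | p4:(4,1)->(3,1)
Step 3: p0:(2,1)->(2,2) | p1:(2,3)->(2,4)->EXIT | p2:(3,2)->(2,2) | p3:(2,1)->(2,2) | p4:(3,1)->(2,1)
Step 4: p0:(2,2)->(2,3) | p1:escaped | p2:(2,2)->(2,3) | p3:(2,2)->(2,3) | p4:(2,1)->(2,2)
Step 5: p0:(2,3)->(2,4)->EXIT | p1:escaped | p2:(2,3)->(2,4)->EXIT | p3:(2,3)->(2,4)->EXIT | p4:(2,2)->(2,3)
Step 6: p0:escaped | p1:escaped | p2:escaped | p3:escaped | p4:(2,3)->(2,4)->EXIT
Exit steps: [5, 3, 5, 5, 6]
First to escape: p1 at step 3

Answer: 1 3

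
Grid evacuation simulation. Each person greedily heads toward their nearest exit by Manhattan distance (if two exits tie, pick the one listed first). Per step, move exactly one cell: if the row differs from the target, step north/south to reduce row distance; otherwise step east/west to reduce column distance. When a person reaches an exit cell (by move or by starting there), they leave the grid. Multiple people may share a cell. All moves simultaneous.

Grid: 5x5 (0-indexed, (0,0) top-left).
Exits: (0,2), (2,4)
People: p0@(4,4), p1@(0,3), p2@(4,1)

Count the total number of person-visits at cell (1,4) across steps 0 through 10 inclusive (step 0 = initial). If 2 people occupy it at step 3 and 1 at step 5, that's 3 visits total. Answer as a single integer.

Answer: 0

Derivation:
Step 0: p0@(4,4) p1@(0,3) p2@(4,1) -> at (1,4): 0 [-], cum=0
Step 1: p0@(3,4) p1@ESC p2@(3,1) -> at (1,4): 0 [-], cum=0
Step 2: p0@ESC p1@ESC p2@(2,1) -> at (1,4): 0 [-], cum=0
Step 3: p0@ESC p1@ESC p2@(1,1) -> at (1,4): 0 [-], cum=0
Step 4: p0@ESC p1@ESC p2@(0,1) -> at (1,4): 0 [-], cum=0
Step 5: p0@ESC p1@ESC p2@ESC -> at (1,4): 0 [-], cum=0
Total visits = 0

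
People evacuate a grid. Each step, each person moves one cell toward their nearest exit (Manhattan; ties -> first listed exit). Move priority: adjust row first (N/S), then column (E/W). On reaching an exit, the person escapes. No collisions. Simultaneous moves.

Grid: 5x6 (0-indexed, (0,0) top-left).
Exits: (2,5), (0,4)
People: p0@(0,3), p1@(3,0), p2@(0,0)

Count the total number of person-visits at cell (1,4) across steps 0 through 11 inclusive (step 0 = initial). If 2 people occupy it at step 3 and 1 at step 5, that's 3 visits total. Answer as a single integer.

Step 0: p0@(0,3) p1@(3,0) p2@(0,0) -> at (1,4): 0 [-], cum=0
Step 1: p0@ESC p1@(2,0) p2@(0,1) -> at (1,4): 0 [-], cum=0
Step 2: p0@ESC p1@(2,1) p2@(0,2) -> at (1,4): 0 [-], cum=0
Step 3: p0@ESC p1@(2,2) p2@(0,3) -> at (1,4): 0 [-], cum=0
Step 4: p0@ESC p1@(2,3) p2@ESC -> at (1,4): 0 [-], cum=0
Step 5: p0@ESC p1@(2,4) p2@ESC -> at (1,4): 0 [-], cum=0
Step 6: p0@ESC p1@ESC p2@ESC -> at (1,4): 0 [-], cum=0
Total visits = 0

Answer: 0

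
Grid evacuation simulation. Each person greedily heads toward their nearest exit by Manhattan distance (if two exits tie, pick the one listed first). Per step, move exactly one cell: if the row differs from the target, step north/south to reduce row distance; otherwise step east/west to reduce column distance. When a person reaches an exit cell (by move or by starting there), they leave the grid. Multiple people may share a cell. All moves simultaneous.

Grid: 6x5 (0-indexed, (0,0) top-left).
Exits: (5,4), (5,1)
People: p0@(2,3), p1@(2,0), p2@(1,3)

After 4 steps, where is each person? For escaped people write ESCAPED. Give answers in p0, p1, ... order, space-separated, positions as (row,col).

Step 1: p0:(2,3)->(3,3) | p1:(2,0)->(3,0) | p2:(1,3)->(2,3)
Step 2: p0:(3,3)->(4,3) | p1:(3,0)->(4,0) | p2:(2,3)->(3,3)
Step 3: p0:(4,3)->(5,3) | p1:(4,0)->(5,0) | p2:(3,3)->(4,3)
Step 4: p0:(5,3)->(5,4)->EXIT | p1:(5,0)->(5,1)->EXIT | p2:(4,3)->(5,3)

ESCAPED ESCAPED (5,3)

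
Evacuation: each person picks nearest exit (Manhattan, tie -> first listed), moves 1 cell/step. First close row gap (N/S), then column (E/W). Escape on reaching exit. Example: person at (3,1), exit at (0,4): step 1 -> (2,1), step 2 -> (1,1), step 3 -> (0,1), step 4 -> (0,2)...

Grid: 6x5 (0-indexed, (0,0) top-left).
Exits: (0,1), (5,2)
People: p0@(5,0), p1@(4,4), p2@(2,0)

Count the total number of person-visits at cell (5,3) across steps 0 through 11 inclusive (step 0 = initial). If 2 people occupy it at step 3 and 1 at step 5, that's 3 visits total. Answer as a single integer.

Step 0: p0@(5,0) p1@(4,4) p2@(2,0) -> at (5,3): 0 [-], cum=0
Step 1: p0@(5,1) p1@(5,4) p2@(1,0) -> at (5,3): 0 [-], cum=0
Step 2: p0@ESC p1@(5,3) p2@(0,0) -> at (5,3): 1 [p1], cum=1
Step 3: p0@ESC p1@ESC p2@ESC -> at (5,3): 0 [-], cum=1
Total visits = 1

Answer: 1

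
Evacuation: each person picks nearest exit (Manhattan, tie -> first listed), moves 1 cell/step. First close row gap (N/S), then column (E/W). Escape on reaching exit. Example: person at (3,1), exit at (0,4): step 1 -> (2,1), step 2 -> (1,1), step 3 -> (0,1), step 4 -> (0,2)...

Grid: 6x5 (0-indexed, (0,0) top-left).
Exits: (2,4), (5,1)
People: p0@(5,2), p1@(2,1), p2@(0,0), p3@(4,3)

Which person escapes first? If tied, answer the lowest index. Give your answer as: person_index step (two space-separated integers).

Answer: 0 1

Derivation:
Step 1: p0:(5,2)->(5,1)->EXIT | p1:(2,1)->(2,2) | p2:(0,0)->(1,0) | p3:(4,3)->(3,3)
Step 2: p0:escaped | p1:(2,2)->(2,3) | p2:(1,0)->(2,0) | p3:(3,3)->(2,3)
Step 3: p0:escaped | p1:(2,3)->(2,4)->EXIT | p2:(2,0)->(2,1) | p3:(2,3)->(2,4)->EXIT
Step 4: p0:escaped | p1:escaped | p2:(2,1)->(2,2) | p3:escaped
Step 5: p0:escaped | p1:escaped | p2:(2,2)->(2,3) | p3:escaped
Step 6: p0:escaped | p1:escaped | p2:(2,3)->(2,4)->EXIT | p3:escaped
Exit steps: [1, 3, 6, 3]
First to escape: p0 at step 1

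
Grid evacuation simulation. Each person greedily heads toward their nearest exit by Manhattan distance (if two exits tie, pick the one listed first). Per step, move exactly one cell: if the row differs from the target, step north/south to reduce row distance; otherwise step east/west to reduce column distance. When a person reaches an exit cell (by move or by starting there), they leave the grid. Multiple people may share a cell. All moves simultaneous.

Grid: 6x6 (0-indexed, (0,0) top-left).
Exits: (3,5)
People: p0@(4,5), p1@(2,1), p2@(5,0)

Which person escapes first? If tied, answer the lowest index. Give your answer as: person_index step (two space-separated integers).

Answer: 0 1

Derivation:
Step 1: p0:(4,5)->(3,5)->EXIT | p1:(2,1)->(3,1) | p2:(5,0)->(4,0)
Step 2: p0:escaped | p1:(3,1)->(3,2) | p2:(4,0)->(3,0)
Step 3: p0:escaped | p1:(3,2)->(3,3) | p2:(3,0)->(3,1)
Step 4: p0:escaped | p1:(3,3)->(3,4) | p2:(3,1)->(3,2)
Step 5: p0:escaped | p1:(3,4)->(3,5)->EXIT | p2:(3,2)->(3,3)
Step 6: p0:escaped | p1:escaped | p2:(3,3)->(3,4)
Step 7: p0:escaped | p1:escaped | p2:(3,4)->(3,5)->EXIT
Exit steps: [1, 5, 7]
First to escape: p0 at step 1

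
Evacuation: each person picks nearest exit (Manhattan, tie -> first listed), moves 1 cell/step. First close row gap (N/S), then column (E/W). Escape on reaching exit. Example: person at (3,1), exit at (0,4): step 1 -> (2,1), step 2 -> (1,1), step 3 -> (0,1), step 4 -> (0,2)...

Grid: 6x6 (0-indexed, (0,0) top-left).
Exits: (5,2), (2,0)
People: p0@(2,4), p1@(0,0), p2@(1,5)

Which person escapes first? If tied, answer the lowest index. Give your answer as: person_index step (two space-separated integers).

Answer: 1 2

Derivation:
Step 1: p0:(2,4)->(2,3) | p1:(0,0)->(1,0) | p2:(1,5)->(2,5)
Step 2: p0:(2,3)->(2,2) | p1:(1,0)->(2,0)->EXIT | p2:(2,5)->(2,4)
Step 3: p0:(2,2)->(2,1) | p1:escaped | p2:(2,4)->(2,3)
Step 4: p0:(2,1)->(2,0)->EXIT | p1:escaped | p2:(2,3)->(2,2)
Step 5: p0:escaped | p1:escaped | p2:(2,2)->(2,1)
Step 6: p0:escaped | p1:escaped | p2:(2,1)->(2,0)->EXIT
Exit steps: [4, 2, 6]
First to escape: p1 at step 2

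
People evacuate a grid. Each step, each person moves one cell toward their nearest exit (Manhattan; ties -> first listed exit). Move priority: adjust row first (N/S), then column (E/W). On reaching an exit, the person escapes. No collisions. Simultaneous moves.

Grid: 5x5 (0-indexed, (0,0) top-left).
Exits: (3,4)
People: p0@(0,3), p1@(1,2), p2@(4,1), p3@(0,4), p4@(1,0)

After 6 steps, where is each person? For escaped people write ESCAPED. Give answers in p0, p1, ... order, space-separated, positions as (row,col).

Step 1: p0:(0,3)->(1,3) | p1:(1,2)->(2,2) | p2:(4,1)->(3,1) | p3:(0,4)->(1,4) | p4:(1,0)->(2,0)
Step 2: p0:(1,3)->(2,3) | p1:(2,2)->(3,2) | p2:(3,1)->(3,2) | p3:(1,4)->(2,4) | p4:(2,0)->(3,0)
Step 3: p0:(2,3)->(3,3) | p1:(3,2)->(3,3) | p2:(3,2)->(3,3) | p3:(2,4)->(3,4)->EXIT | p4:(3,0)->(3,1)
Step 4: p0:(3,3)->(3,4)->EXIT | p1:(3,3)->(3,4)->EXIT | p2:(3,3)->(3,4)->EXIT | p3:escaped | p4:(3,1)->(3,2)
Step 5: p0:escaped | p1:escaped | p2:escaped | p3:escaped | p4:(3,2)->(3,3)
Step 6: p0:escaped | p1:escaped | p2:escaped | p3:escaped | p4:(3,3)->(3,4)->EXIT

ESCAPED ESCAPED ESCAPED ESCAPED ESCAPED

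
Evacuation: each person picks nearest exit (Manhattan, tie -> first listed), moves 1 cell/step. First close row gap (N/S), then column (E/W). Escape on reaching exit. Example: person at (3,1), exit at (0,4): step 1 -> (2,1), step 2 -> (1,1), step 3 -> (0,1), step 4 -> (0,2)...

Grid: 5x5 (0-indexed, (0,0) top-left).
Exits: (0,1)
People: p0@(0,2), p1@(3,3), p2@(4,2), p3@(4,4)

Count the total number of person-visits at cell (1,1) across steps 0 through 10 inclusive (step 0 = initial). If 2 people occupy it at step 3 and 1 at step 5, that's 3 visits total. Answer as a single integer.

Answer: 0

Derivation:
Step 0: p0@(0,2) p1@(3,3) p2@(4,2) p3@(4,4) -> at (1,1): 0 [-], cum=0
Step 1: p0@ESC p1@(2,3) p2@(3,2) p3@(3,4) -> at (1,1): 0 [-], cum=0
Step 2: p0@ESC p1@(1,3) p2@(2,2) p3@(2,4) -> at (1,1): 0 [-], cum=0
Step 3: p0@ESC p1@(0,3) p2@(1,2) p3@(1,4) -> at (1,1): 0 [-], cum=0
Step 4: p0@ESC p1@(0,2) p2@(0,2) p3@(0,4) -> at (1,1): 0 [-], cum=0
Step 5: p0@ESC p1@ESC p2@ESC p3@(0,3) -> at (1,1): 0 [-], cum=0
Step 6: p0@ESC p1@ESC p2@ESC p3@(0,2) -> at (1,1): 0 [-], cum=0
Step 7: p0@ESC p1@ESC p2@ESC p3@ESC -> at (1,1): 0 [-], cum=0
Total visits = 0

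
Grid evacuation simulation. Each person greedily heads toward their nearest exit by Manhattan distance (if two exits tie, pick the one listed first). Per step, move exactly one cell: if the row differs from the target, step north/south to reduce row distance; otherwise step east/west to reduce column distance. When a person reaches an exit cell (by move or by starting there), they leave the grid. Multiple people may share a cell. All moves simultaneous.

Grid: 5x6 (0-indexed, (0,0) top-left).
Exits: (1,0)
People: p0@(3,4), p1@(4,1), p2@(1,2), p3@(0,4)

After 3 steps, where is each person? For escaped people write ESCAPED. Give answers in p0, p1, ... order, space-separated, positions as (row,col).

Step 1: p0:(3,4)->(2,4) | p1:(4,1)->(3,1) | p2:(1,2)->(1,1) | p3:(0,4)->(1,4)
Step 2: p0:(2,4)->(1,4) | p1:(3,1)->(2,1) | p2:(1,1)->(1,0)->EXIT | p3:(1,4)->(1,3)
Step 3: p0:(1,4)->(1,3) | p1:(2,1)->(1,1) | p2:escaped | p3:(1,3)->(1,2)

(1,3) (1,1) ESCAPED (1,2)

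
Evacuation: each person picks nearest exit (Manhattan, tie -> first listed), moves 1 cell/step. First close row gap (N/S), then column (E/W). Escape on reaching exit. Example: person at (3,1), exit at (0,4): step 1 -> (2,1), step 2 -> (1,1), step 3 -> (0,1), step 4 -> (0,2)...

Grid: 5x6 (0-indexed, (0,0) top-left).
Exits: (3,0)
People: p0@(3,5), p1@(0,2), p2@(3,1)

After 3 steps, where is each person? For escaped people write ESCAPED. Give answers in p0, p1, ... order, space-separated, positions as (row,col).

Step 1: p0:(3,5)->(3,4) | p1:(0,2)->(1,2) | p2:(3,1)->(3,0)->EXIT
Step 2: p0:(3,4)->(3,3) | p1:(1,2)->(2,2) | p2:escaped
Step 3: p0:(3,3)->(3,2) | p1:(2,2)->(3,2) | p2:escaped

(3,2) (3,2) ESCAPED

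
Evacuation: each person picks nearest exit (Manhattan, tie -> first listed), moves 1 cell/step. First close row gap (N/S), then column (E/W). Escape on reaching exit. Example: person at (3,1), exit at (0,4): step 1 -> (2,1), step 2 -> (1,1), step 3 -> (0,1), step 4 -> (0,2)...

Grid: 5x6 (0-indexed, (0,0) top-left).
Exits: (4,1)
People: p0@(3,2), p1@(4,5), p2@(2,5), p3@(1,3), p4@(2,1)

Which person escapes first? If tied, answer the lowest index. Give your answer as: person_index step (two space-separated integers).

Step 1: p0:(3,2)->(4,2) | p1:(4,5)->(4,4) | p2:(2,5)->(3,5) | p3:(1,3)->(2,3) | p4:(2,1)->(3,1)
Step 2: p0:(4,2)->(4,1)->EXIT | p1:(4,4)->(4,3) | p2:(3,5)->(4,5) | p3:(2,3)->(3,3) | p4:(3,1)->(4,1)->EXIT
Step 3: p0:escaped | p1:(4,3)->(4,2) | p2:(4,5)->(4,4) | p3:(3,3)->(4,3) | p4:escaped
Step 4: p0:escaped | p1:(4,2)->(4,1)->EXIT | p2:(4,4)->(4,3) | p3:(4,3)->(4,2) | p4:escaped
Step 5: p0:escaped | p1:escaped | p2:(4,3)->(4,2) | p3:(4,2)->(4,1)->EXIT | p4:escaped
Step 6: p0:escaped | p1:escaped | p2:(4,2)->(4,1)->EXIT | p3:escaped | p4:escaped
Exit steps: [2, 4, 6, 5, 2]
First to escape: p0 at step 2

Answer: 0 2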